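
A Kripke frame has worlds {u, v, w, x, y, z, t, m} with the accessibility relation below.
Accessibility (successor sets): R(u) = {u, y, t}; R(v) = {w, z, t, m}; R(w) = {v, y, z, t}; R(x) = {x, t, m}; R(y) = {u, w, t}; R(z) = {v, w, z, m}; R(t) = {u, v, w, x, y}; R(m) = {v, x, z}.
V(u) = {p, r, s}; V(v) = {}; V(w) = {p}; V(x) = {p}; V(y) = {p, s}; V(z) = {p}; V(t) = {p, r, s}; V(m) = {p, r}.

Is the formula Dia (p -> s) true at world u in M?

Yes

Recall that Dia ψ holds at a world iff ψ holds at some accessible world.
At u: Dia (p -> s) requires p -> s at some successor in {u, y, t}.
  p -> s holds at u, so Dia (p -> s) is true at u.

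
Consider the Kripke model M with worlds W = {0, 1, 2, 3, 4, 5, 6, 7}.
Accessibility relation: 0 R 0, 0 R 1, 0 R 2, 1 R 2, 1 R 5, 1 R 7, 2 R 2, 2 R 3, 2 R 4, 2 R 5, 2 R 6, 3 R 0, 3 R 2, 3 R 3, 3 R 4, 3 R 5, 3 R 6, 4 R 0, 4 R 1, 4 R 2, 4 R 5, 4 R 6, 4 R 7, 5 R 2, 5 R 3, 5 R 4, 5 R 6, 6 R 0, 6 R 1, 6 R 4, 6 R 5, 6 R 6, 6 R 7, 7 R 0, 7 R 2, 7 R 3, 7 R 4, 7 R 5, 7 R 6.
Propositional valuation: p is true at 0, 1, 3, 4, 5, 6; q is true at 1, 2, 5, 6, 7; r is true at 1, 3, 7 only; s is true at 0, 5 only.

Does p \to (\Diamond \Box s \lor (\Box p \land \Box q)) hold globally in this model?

No

Let φ = p \to (\Diamond \Box s \lor (\Box p \land \Box q)). Evaluate φ at each world:
  0 (successors {0, 1, 2}): φ is false.
  1 (successors {2, 5, 7}): φ is false.
  2 (successors {2, 3, 4, 5, 6}): φ is true.
  3 (successors {0, 2, 3, 4, 5, 6}): φ is false.
  4 (successors {0, 1, 2, 5, 6, 7}): φ is false.
  5 (successors {2, 3, 4, 6}): φ is false.
  6 (successors {0, 1, 4, 5, 6, 7}): φ is false.
  7 (successors {0, 2, 3, 4, 5, 6}): φ is true.
Detail at 0 (counterexample):
  At 0: p is true, \Diamond \Box s \lor (\Box p \land \Box q) is false, so p \to (\Diamond \Box s \lor (\Box p \land \Box q)) is false.
    At 0: \Diamond \Box s is false, \Box p \land \Box q is false, so \Diamond \Box s \lor (\Box p \land \Box q) is false.
      At 0: \Diamond \Box s requires \Box s at some successor in {0, 1, 2}.
        At 0: \Box s is false.
        At 1: \Box s is false.
        At 2: \Box s is false.
      So \Diamond \Box s is false at 0.
      At 0: \Box p is false, \Box q is false, so \Box p \land \Box q is false.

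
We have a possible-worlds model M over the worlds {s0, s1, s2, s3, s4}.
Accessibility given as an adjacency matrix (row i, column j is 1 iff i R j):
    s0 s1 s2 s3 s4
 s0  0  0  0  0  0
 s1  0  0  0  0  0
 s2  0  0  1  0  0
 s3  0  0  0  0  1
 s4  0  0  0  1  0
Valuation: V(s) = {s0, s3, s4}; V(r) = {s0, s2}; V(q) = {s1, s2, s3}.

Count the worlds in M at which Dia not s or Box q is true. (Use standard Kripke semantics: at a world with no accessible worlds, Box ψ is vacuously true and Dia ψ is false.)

4

Let φ = Dia not s or Box q. Evaluate φ at each world:
  s0 (successors ∅): φ is true.
  s1 (successors ∅): φ is true.
  s2 (successors {s2}): φ is true.
  s3 (successors {s4}): φ is false.
  s4 (successors {s3}): φ is true.
For instance, at s4:
  At s4: Dia not s is false, Box q is true, so Dia not s or Box q is true.
    At s4: Dia not s requires not s at some successor in {s3}.
      At s3: not s is false.
    So Dia not s is false at s4.
    At s4: Box q requires q at every successor {s3}.
      At s3: q is true.
    So Box q is true at s4.
Satisfying worlds: {s0, s1, s2, s4}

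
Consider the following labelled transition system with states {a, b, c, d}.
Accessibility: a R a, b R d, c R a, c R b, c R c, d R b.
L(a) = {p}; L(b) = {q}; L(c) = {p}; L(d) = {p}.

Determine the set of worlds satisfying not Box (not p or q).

Let φ = not Box (not p or q). Evaluate φ at each world:
  a (successors {a}): φ is true.
  b (successors {d}): φ is true.
  c (successors {a, b, c}): φ is true.
  d (successors {b}): φ is false.
For instance, at b:
  At b: Box (not p or q) is false, so not Box (not p or q) is true.
    At b: Box (not p or q) requires not p or q at every successor {d}.
      not p or q fails at d, so Box (not p or q) is false at b.
Satisfying worlds: {a, b, c}

a, b, c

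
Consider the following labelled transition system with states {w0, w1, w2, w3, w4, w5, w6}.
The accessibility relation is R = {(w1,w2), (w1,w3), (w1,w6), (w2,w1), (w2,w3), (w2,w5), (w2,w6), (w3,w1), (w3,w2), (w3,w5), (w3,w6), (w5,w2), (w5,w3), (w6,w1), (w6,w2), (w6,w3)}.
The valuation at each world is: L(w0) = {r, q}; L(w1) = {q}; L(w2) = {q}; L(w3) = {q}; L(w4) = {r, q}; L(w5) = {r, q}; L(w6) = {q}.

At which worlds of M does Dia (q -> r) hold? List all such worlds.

Let φ = Dia (q -> r). Evaluate φ at each world:
  w0 (successors ∅): φ is false.
  w1 (successors {w2, w3, w6}): φ is false.
  w2 (successors {w1, w3, w5, w6}): φ is true.
  w3 (successors {w1, w2, w5, w6}): φ is true.
  w4 (successors ∅): φ is false.
  w5 (successors {w2, w3}): φ is false.
  w6 (successors {w1, w2, w3}): φ is false.
For instance, at w3:
  At w3: Dia (q -> r) requires q -> r at some successor in {w1, w2, w5, w6}.
    q -> r holds at w5, so Dia (q -> r) is true at w3.
Satisfying worlds: {w2, w3}

w2, w3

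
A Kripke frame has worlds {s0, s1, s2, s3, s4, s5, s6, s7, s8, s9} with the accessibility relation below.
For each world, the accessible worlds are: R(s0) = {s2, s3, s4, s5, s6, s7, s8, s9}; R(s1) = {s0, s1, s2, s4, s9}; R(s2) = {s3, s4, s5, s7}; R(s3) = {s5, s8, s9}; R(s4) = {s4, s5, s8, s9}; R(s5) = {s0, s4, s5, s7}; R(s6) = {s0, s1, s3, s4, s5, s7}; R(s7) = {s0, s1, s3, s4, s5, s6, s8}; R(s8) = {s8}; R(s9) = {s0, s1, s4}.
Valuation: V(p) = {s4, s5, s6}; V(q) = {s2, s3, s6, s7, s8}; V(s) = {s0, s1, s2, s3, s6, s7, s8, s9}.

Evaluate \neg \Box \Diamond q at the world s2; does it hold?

At s2: \Box \Diamond q is true, so \neg \Box \Diamond q is false.
  At s2: \Box \Diamond q requires \Diamond q at every successor {s3, s4, s5, s7}.
    At s3: \Diamond q is true.
    At s4: \Diamond q is true.
    At s5: \Diamond q is true.
    At s7: \Diamond q is true.
  So \Box \Diamond q is true at s2.

No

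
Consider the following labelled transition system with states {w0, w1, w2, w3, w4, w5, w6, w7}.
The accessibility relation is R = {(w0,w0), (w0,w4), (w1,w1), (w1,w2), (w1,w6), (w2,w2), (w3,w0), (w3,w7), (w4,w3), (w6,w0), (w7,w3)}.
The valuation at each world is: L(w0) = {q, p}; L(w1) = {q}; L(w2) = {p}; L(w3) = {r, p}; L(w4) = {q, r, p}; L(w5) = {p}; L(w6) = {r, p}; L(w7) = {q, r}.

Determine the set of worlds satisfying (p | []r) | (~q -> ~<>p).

w0, w1, w2, w3, w4, w5, w6, w7

Recall that []ψ holds at a world iff ψ holds at every accessible world, and <>ψ holds iff ψ holds at some accessible world.
Let φ = (p | []r) | (~q -> ~<>p). Evaluate φ at each world:
  w0 (successors {w0, w4}): φ is true.
  w1 (successors {w1, w2, w6}): φ is true.
  w2 (successors {w2}): φ is true.
  w3 (successors {w0, w7}): φ is true.
  w4 (successors {w3}): φ is true.
  w5 (successors ∅): φ is true.
  w6 (successors {w0}): φ is true.
  w7 (successors {w3}): φ is true.
For instance, at w2:
  At w2: p | []r is true, ~q -> ~<>p is false, so (p | []r) | (~q -> ~<>p) is true.
    At w2: p is true, []r is false, so p | []r is true.
      At w2: []r requires r at every successor {w2}.
        r fails at w2, so []r is false at w2.
    At w2: ~q is true, ~<>p is false, so ~q -> ~<>p is false.
      At w2: <>p is true, so ~<>p is false.
Satisfying worlds: {w0, w1, w2, w3, w4, w5, w6, w7}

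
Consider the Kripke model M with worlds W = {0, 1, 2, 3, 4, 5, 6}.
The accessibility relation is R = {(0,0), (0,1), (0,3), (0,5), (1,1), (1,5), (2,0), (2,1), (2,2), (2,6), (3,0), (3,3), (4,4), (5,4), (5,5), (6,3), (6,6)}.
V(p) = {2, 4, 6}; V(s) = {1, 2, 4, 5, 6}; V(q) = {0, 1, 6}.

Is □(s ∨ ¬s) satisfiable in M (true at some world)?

Let φ = □(s ∨ ¬s). Evaluate φ at each world:
  0 (successors {0, 1, 3, 5}): φ is true.
  1 (successors {1, 5}): φ is true.
  2 (successors {0, 1, 2, 6}): φ is true.
  3 (successors {0, 3}): φ is true.
  4 (successors {4}): φ is true.
  5 (successors {4, 5}): φ is true.
  6 (successors {3, 6}): φ is true.
Detail at 0 (witness):
  At 0: □(s ∨ ¬s) requires s ∨ ¬s at every successor {0, 1, 3, 5}.
    At 0: s ∨ ¬s is true.
    At 1: s ∨ ¬s is true.
    At 3: s ∨ ¬s is true.
    At 5: s ∨ ¬s is true.
  So □(s ∨ ¬s) is true at 0.

Yes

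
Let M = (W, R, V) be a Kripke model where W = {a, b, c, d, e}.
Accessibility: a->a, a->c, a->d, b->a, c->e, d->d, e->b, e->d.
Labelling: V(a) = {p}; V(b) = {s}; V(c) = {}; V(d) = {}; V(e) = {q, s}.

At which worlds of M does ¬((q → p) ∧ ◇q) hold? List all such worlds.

Let φ = ¬((q → p) ∧ ◇q). Evaluate φ at each world:
  a (successors {a, c, d}): φ is true.
  b (successors {a}): φ is true.
  c (successors {e}): φ is false.
  d (successors {d}): φ is true.
  e (successors {b, d}): φ is true.
For instance, at b:
  At b: (q → p) ∧ ◇q is false, so ¬((q → p) ∧ ◇q) is true.
    At b: q → p is true, ◇q is false, so (q → p) ∧ ◇q is false.
      At b: ◇q requires q at some successor in {a}.
        At a: q is false.
      So ◇q is false at b.
Satisfying worlds: {a, b, d, e}

a, b, d, e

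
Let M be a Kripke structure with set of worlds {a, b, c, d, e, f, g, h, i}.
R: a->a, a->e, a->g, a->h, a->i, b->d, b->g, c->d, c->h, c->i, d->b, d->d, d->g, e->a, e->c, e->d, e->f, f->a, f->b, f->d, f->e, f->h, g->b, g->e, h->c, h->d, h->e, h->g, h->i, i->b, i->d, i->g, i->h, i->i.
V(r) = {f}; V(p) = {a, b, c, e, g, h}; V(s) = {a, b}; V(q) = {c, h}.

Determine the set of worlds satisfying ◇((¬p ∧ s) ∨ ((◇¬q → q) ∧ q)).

a, c, e, f, h, i

Let φ = ◇((¬p ∧ s) ∨ ((◇¬q → q) ∧ q)). Evaluate φ at each world:
  a (successors {a, e, g, h, i}): φ is true.
  b (successors {d, g}): φ is false.
  c (successors {d, h, i}): φ is true.
  d (successors {b, d, g}): φ is false.
  e (successors {a, c, d, f}): φ is true.
  f (successors {a, b, d, e, h}): φ is true.
  g (successors {b, e}): φ is false.
  h (successors {c, d, e, g, i}): φ is true.
  i (successors {b, d, g, h, i}): φ is true.
For instance, at f:
  At f: ◇((¬p ∧ s) ∨ ((◇¬q → q) ∧ q)) requires (¬p ∧ s) ∨ ((◇¬q → q) ∧ q) at some successor in {a, b, d, e, h}.
    (¬p ∧ s) ∨ ((◇¬q → q) ∧ q) holds at h, so ◇((¬p ∧ s) ∨ ((◇¬q → q) ∧ q)) is true at f.
      At h: ¬p ∧ s is false, (◇¬q → q) ∧ q is true, so (¬p ∧ s) ∨ ((◇¬q → q) ∧ q) is true.
Satisfying worlds: {a, c, e, f, h, i}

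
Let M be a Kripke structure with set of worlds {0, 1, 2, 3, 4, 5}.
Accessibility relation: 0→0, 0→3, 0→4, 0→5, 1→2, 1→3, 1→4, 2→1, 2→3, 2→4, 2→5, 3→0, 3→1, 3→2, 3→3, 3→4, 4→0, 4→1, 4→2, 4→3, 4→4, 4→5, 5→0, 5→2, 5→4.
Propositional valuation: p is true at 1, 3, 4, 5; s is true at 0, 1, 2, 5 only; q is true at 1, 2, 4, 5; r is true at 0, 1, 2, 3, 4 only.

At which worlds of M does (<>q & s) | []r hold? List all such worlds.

0, 1, 2, 3, 5

Let φ = (<>q & s) | []r. Evaluate φ at each world:
  0 (successors {0, 3, 4, 5}): φ is true.
  1 (successors {2, 3, 4}): φ is true.
  2 (successors {1, 3, 4, 5}): φ is true.
  3 (successors {0, 1, 2, 3, 4}): φ is true.
  4 (successors {0, 1, 2, 3, 4, 5}): φ is false.
  5 (successors {0, 2, 4}): φ is true.
For instance, at 0:
  At 0: <>q & s is true, []r is false, so (<>q & s) | []r is true.
    At 0: <>q is true, s is true, so <>q & s is true.
      At 0: <>q requires q at some successor in {0, 3, 4, 5}.
        q holds at 4, so <>q is true at 0.
    At 0: []r requires r at every successor {0, 3, 4, 5}.
      r fails at 5, so []r is false at 0.
Satisfying worlds: {0, 1, 2, 3, 5}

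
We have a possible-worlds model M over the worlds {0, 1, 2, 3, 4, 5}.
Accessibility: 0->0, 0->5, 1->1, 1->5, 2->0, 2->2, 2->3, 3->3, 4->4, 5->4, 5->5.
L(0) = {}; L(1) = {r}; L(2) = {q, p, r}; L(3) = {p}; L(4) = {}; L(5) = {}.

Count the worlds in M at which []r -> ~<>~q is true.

6

Recall that []ψ holds at a world iff ψ holds at every accessible world, and <>ψ holds iff ψ holds at some accessible world.
Let φ = []r -> ~<>~q. Evaluate φ at each world:
  0 (successors {0, 5}): φ is true.
  1 (successors {1, 5}): φ is true.
  2 (successors {0, 2, 3}): φ is true.
  3 (successors {3}): φ is true.
  4 (successors {4}): φ is true.
  5 (successors {4, 5}): φ is true.
For instance, at 0:
  At 0: []r is false, ~<>~q is false, so []r -> ~<>~q is true.
    At 0: []r requires r at every successor {0, 5}.
      r fails at 0, so []r is false at 0.
    At 0: <>~q is true, so ~<>~q is false.
      At 0: <>~q requires ~q at some successor in {0, 5}.
        ~q holds at 0, so <>~q is true at 0.
Satisfying worlds: {0, 1, 2, 3, 4, 5}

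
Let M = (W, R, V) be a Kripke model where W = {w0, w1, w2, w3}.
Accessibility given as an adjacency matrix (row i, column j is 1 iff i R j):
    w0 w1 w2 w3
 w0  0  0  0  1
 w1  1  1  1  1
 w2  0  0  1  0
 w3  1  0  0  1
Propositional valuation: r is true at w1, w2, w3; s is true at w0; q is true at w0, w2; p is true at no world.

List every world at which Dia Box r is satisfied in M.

w1, w2, w3

Let φ = Dia Box r. Evaluate φ at each world:
  w0 (successors {w3}): φ is false.
  w1 (successors {w0, w1, w2, w3}): φ is true.
  w2 (successors {w2}): φ is true.
  w3 (successors {w0, w3}): φ is true.
For instance, at w2:
  At w2: Dia Box r requires Box r at some successor in {w2}.
    Box r holds at w2, so Dia Box r is true at w2.
      At w2: Box r requires r at every successor {w2}.
        At w2: r is true.
      So Box r is true at w2.
Satisfying worlds: {w1, w2, w3}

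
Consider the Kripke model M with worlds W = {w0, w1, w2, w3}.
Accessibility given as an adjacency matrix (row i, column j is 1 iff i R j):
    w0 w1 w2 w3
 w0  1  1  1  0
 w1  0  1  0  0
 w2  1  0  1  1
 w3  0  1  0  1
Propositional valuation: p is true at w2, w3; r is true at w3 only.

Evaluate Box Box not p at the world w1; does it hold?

At w1: Box Box not p requires Box not p at every successor {w1}.
    At w1: Box not p requires not p at every successor {w1}.
      At w1: not p is true.
    So Box not p is true at w1.
So Box Box not p is true at w1.

Yes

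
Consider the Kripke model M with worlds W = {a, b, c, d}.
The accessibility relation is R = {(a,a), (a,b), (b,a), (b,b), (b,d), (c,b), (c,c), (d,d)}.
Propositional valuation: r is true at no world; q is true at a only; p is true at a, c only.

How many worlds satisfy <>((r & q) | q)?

2

Recall that <>ψ holds at a world iff ψ holds at some accessible world.
Let φ = <>((r & q) | q). Evaluate φ at each world:
  a (successors {a, b}): φ is true.
  b (successors {a, b, d}): φ is true.
  c (successors {b, c}): φ is false.
  d (successors {d}): φ is false.
For instance, at b:
  At b: <>((r & q) | q) requires (r & q) | q at some successor in {a, b, d}.
    (r & q) | q holds at a, so <>((r & q) | q) is true at b.
Satisfying worlds: {a, b}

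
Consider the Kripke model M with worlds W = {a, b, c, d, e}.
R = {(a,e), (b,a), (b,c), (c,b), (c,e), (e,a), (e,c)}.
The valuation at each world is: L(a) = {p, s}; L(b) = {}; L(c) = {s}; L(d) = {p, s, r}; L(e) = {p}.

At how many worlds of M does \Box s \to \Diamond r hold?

2

Let φ = \Box s \to \Diamond r. Evaluate φ at each world:
  a (successors {e}): φ is true.
  b (successors {a, c}): φ is false.
  c (successors {b, e}): φ is true.
  d (successors ∅): φ is false.
  e (successors {a, c}): φ is false.
For instance, at b:
  At b: \Box s is true, \Diamond r is false, so \Box s \to \Diamond r is false.
    At b: \Box s requires s at every successor {a, c}.
      At a: s is true.
      At c: s is true.
    So \Box s is true at b.
    At b: \Diamond r requires r at some successor in {a, c}.
      At a: r is false.
      At c: r is false.
    So \Diamond r is false at b.
Satisfying worlds: {a, c}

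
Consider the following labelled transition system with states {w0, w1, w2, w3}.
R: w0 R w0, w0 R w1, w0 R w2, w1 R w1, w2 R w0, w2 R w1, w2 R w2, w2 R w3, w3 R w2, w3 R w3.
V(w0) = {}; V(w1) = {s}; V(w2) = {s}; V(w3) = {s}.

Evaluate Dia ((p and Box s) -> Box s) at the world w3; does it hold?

Yes

At w3: Dia ((p and Box s) -> Box s) requires (p and Box s) -> Box s at some successor in {w2, w3}.
  (p and Box s) -> Box s holds at w2, so Dia ((p and Box s) -> Box s) is true at w3.
    At w2: p and Box s is false, Box s is false, so (p and Box s) -> Box s is true.
      At w2: p is false, Box s is false, so p and Box s is false.
      At w2: Box s requires s at every successor {w0, w1, w2, w3}.
        s fails at w0, so Box s is false at w2.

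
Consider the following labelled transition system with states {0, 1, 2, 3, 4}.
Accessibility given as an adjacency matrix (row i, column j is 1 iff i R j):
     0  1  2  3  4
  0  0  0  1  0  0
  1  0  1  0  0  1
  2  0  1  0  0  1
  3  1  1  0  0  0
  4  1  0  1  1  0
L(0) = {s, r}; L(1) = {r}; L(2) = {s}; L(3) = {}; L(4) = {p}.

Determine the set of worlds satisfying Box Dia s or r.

Let φ = Box Dia s or r. Evaluate φ at each world:
  0 (successors {2}): φ is true.
  1 (successors {1, 4}): φ is true.
  2 (successors {1, 4}): φ is false.
  3 (successors {0, 1}): φ is false.
  4 (successors {0, 2, 3}): φ is false.
For instance, at 2:
  At 2: Box Dia s is false, r is false, so Box Dia s or r is false.
    At 2: Box Dia s requires Dia s at every successor {1, 4}.
      Dia s fails at 1, so Box Dia s is false at 2.
Satisfying worlds: {0, 1}

0, 1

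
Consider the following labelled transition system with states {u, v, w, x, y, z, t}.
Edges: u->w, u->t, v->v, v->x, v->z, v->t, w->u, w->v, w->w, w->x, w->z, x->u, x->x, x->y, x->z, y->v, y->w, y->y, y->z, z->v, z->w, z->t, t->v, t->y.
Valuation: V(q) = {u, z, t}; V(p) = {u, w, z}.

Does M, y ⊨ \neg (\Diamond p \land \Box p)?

Yes

At y: \Diamond p \land \Box p is false, so \neg (\Diamond p \land \Box p) is true.
  At y: \Diamond p is true, \Box p is false, so \Diamond p \land \Box p is false.
    At y: \Diamond p requires p at some successor in {v, w, y, z}.
      p holds at w, so \Diamond p is true at y.
    At y: \Box p requires p at every successor {v, w, y, z}.
      p fails at v, so \Box p is false at y.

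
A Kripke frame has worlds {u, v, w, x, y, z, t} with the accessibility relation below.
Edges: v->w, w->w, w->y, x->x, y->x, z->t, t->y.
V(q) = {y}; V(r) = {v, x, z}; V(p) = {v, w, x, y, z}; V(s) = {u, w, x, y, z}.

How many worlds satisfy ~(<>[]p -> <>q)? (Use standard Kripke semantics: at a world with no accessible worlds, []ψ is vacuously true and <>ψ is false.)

4

Let φ = ~(<>[]p -> <>q). Evaluate φ at each world:
  u (successors ∅): φ is false.
  v (successors {w}): φ is true.
  w (successors {w, y}): φ is false.
  x (successors {x}): φ is true.
  y (successors {x}): φ is true.
  z (successors {t}): φ is true.
  t (successors {y}): φ is false.
For instance, at v:
  At v: <>[]p -> <>q is false, so ~(<>[]p -> <>q) is true.
    At v: <>[]p is true, <>q is false, so <>[]p -> <>q is false.
      At v: <>[]p requires []p at some successor in {w}.
        []p holds at w, so <>[]p is true at v.
      At v: <>q requires q at some successor in {w}.
        At w: q is false.
      So <>q is false at v.
Satisfying worlds: {v, x, y, z}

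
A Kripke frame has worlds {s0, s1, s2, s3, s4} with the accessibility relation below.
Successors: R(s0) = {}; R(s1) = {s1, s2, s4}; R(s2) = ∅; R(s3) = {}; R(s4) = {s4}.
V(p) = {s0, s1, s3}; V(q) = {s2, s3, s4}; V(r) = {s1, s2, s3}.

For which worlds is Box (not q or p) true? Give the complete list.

s0, s2, s3

Let φ = Box (not q or p). Evaluate φ at each world:
  s0 (successors ∅): φ is true.
  s1 (successors {s1, s2, s4}): φ is false.
  s2 (successors ∅): φ is true.
  s3 (successors ∅): φ is true.
  s4 (successors {s4}): φ is false.
For instance, at s1:
  At s1: Box (not q or p) requires not q or p at every successor {s1, s2, s4}.
    not q or p fails at s2, so Box (not q or p) is false at s1.
Satisfying worlds: {s0, s2, s3}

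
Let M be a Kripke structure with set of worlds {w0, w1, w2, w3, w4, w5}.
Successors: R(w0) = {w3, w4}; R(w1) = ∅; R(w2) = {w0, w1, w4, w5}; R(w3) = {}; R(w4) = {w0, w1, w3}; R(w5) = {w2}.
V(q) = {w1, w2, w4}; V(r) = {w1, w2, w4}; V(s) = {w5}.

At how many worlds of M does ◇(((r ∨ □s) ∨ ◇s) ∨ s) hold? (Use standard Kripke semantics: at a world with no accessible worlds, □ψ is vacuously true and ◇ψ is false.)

4

Recall that □ψ holds at a world iff ψ holds at every accessible world, and ◇ψ holds iff ψ holds at some accessible world.
Let φ = ◇(((r ∨ □s) ∨ ◇s) ∨ s). Evaluate φ at each world:
  w0 (successors {w3, w4}): φ is true.
  w1 (successors ∅): φ is false.
  w2 (successors {w0, w1, w4, w5}): φ is true.
  w3 (successors ∅): φ is false.
  w4 (successors {w0, w1, w3}): φ is true.
  w5 (successors {w2}): φ is true.
For instance, at w0:
  At w0: ◇(((r ∨ □s) ∨ ◇s) ∨ s) requires ((r ∨ □s) ∨ ◇s) ∨ s at some successor in {w3, w4}.
    ((r ∨ □s) ∨ ◇s) ∨ s holds at w3, so ◇(((r ∨ □s) ∨ ◇s) ∨ s) is true at w0.
      At w3: (r ∨ □s) ∨ ◇s is true, s is false, so ((r ∨ □s) ∨ ◇s) ∨ s is true.
Satisfying worlds: {w0, w2, w4, w5}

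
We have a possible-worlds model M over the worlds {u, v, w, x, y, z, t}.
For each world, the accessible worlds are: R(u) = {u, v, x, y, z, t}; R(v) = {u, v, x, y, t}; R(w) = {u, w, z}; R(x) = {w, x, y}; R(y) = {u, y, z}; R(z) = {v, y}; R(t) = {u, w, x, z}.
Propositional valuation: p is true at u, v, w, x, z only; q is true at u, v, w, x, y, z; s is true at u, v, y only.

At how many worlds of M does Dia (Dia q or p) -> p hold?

Recall that Dia ψ holds at a world iff ψ holds at some accessible world.
Let φ = Dia (Dia q or p) -> p. Evaluate φ at each world:
  u (successors {u, v, x, y, z, t}): φ is true.
  v (successors {u, v, x, y, t}): φ is true.
  w (successors {u, w, z}): φ is true.
  x (successors {w, x, y}): φ is true.
  y (successors {u, y, z}): φ is false.
  z (successors {v, y}): φ is true.
  t (successors {u, w, x, z}): φ is false.
For instance, at y:
  At y: Dia (Dia q or p) is true, p is false, so Dia (Dia q or p) -> p is false.
    At y: Dia (Dia q or p) requires Dia q or p at some successor in {u, y, z}.
      Dia q or p holds at u, so Dia (Dia q or p) is true at y.
Satisfying worlds: {u, v, w, x, z}

5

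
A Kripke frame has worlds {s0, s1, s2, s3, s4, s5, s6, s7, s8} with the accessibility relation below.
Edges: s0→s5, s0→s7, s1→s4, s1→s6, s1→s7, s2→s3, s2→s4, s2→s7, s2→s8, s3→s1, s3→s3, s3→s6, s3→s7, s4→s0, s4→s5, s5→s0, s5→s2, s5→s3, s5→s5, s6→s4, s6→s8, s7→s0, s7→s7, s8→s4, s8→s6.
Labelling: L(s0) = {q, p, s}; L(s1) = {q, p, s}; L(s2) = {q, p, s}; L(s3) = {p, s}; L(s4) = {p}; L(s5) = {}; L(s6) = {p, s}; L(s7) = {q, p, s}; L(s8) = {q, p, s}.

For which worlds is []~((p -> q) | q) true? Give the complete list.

s8

Let φ = []~((p -> q) | q). Evaluate φ at each world:
  s0 (successors {s5, s7}): φ is false.
  s1 (successors {s4, s6, s7}): φ is false.
  s2 (successors {s3, s4, s7, s8}): φ is false.
  s3 (successors {s1, s3, s6, s7}): φ is false.
  s4 (successors {s0, s5}): φ is false.
  s5 (successors {s0, s2, s3, s5}): φ is false.
  s6 (successors {s4, s8}): φ is false.
  s7 (successors {s0, s7}): φ is false.
  s8 (successors {s4, s6}): φ is true.
For instance, at s2:
  At s2: []~((p -> q) | q) requires ~((p -> q) | q) at every successor {s3, s4, s7, s8}.
    ~((p -> q) | q) fails at s7, so []~((p -> q) | q) is false at s2.
Satisfying worlds: {s8}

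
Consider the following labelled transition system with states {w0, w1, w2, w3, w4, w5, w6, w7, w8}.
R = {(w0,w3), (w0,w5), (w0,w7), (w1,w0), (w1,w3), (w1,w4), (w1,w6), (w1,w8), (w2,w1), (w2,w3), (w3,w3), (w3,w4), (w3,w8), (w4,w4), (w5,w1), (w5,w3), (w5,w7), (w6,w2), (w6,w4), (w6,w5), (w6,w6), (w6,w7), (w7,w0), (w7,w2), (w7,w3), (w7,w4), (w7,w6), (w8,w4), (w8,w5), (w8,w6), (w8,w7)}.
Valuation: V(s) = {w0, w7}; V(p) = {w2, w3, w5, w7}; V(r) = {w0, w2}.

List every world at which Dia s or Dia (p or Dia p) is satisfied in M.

w0, w1, w2, w3, w5, w6, w7, w8

Let φ = Dia s or Dia (p or Dia p). Evaluate φ at each world:
  w0 (successors {w3, w5, w7}): φ is true.
  w1 (successors {w0, w3, w4, w6, w8}): φ is true.
  w2 (successors {w1, w3}): φ is true.
  w3 (successors {w3, w4, w8}): φ is true.
  w4 (successors {w4}): φ is false.
  w5 (successors {w1, w3, w7}): φ is true.
  w6 (successors {w2, w4, w5, w6, w7}): φ is true.
  w7 (successors {w0, w2, w3, w4, w6}): φ is true.
  w8 (successors {w4, w5, w6, w7}): φ is true.
For instance, at w1:
  At w1: Dia s is true, Dia (p or Dia p) is true, so Dia s or Dia (p or Dia p) is true.
    At w1: Dia s requires s at some successor in {w0, w3, w4, w6, w8}.
      s holds at w0, so Dia s is true at w1.
    At w1: Dia (p or Dia p) requires p or Dia p at some successor in {w0, w3, w4, w6, w8}.
      p or Dia p holds at w0, so Dia (p or Dia p) is true at w1.
Satisfying worlds: {w0, w1, w2, w3, w5, w6, w7, w8}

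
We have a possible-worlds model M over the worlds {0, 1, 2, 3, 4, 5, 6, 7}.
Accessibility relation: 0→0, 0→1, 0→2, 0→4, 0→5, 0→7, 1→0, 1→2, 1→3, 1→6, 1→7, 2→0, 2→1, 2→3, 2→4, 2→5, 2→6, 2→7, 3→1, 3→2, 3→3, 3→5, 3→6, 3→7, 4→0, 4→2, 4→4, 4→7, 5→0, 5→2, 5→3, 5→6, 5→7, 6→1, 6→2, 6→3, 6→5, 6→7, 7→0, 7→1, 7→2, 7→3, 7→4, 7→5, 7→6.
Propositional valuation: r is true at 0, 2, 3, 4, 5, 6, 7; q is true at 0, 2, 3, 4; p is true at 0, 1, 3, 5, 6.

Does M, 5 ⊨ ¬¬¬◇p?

At 5: ¬¬◇p is true, so ¬¬¬◇p is false.
  At 5: ¬◇p is false, so ¬¬◇p is true.
    At 5: ◇p is true, so ¬◇p is false.
      At 5: ◇p requires p at some successor in {0, 2, 3, 6, 7}.
        p holds at 0, so ◇p is true at 5.

No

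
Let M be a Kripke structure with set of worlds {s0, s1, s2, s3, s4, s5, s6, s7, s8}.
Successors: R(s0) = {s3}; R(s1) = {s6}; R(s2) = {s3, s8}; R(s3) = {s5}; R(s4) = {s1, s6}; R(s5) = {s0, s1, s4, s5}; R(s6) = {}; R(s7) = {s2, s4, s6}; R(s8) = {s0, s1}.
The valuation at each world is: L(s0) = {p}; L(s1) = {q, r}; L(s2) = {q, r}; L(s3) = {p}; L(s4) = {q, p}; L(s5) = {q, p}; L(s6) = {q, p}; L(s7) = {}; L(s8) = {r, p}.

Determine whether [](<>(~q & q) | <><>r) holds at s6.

Yes

Recall that []ψ holds at a world iff ψ holds at every accessible world, and <>ψ holds iff ψ holds at some accessible world.
At s6: no accessible worlds, so [](<>(~q & q) | <><>r) holds vacuously.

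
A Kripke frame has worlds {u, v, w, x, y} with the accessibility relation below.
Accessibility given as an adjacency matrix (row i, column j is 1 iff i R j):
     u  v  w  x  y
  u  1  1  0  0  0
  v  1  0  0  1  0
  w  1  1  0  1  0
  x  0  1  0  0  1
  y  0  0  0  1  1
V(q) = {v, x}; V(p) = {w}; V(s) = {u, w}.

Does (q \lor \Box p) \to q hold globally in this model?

Recall that \Box ψ holds at a world iff ψ holds at every accessible world, and \Diamond ψ holds iff ψ holds at some accessible world.
Let φ = (q \lor \Box p) \to q. Evaluate φ at each world:
  u (successors {u, v}): φ is true.
  v (successors {u, x}): φ is true.
  w (successors {u, v, x}): φ is true.
  x (successors {v, y}): φ is true.
  y (successors {x, y}): φ is true.
For instance, at u:
  At u: q \lor \Box p is false, q is false, so (q \lor \Box p) \to q is true.
    At u: q is false, \Box p is false, so q \lor \Box p is false.
      At u: \Box p requires p at every successor {u, v}.
        p fails at u, so \Box p is false at u.

Yes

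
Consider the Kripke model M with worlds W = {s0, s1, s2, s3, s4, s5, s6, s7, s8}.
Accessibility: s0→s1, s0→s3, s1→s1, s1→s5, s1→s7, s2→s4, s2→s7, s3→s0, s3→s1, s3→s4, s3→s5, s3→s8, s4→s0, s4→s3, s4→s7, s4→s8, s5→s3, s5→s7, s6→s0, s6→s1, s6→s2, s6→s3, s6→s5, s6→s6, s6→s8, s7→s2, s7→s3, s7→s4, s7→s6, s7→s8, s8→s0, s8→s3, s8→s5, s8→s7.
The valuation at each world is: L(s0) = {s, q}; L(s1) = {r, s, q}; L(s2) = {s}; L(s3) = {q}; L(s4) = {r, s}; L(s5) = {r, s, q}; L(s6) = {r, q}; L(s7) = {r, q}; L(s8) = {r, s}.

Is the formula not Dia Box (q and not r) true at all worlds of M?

Yes

Let φ = not Dia Box (q and not r). Evaluate φ at each world:
  s0 (successors {s1, s3}): φ is true.
  s1 (successors {s1, s5, s7}): φ is true.
  s2 (successors {s4, s7}): φ is true.
  s3 (successors {s0, s1, s4, s5, s8}): φ is true.
  s4 (successors {s0, s3, s7, s8}): φ is true.
  s5 (successors {s3, s7}): φ is true.
  s6 (successors {s0, s1, s2, s3, s5, s6, s8}): φ is true.
  s7 (successors {s2, s3, s4, s6, s8}): φ is true.
  s8 (successors {s0, s3, s5, s7}): φ is true.
For instance, at s7:
  At s7: Dia Box (q and not r) is false, so not Dia Box (q and not r) is true.
    At s7: Dia Box (q and not r) requires Box (q and not r) at some successor in {s2, s3, s4, s6, s8}.
      At s2: Box (q and not r) is false.
      At s3: Box (q and not r) is false.
      At s4: Box (q and not r) is false.
      At s6: Box (q and not r) is false.
      At s8: Box (q and not r) is false.
    So Dia Box (q and not r) is false at s7.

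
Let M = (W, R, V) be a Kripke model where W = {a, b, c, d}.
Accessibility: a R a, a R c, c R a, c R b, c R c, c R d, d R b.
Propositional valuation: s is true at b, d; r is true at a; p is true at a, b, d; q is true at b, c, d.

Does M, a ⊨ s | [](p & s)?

No

Recall that []ψ holds at a world iff ψ holds at every accessible world, and <>ψ holds iff ψ holds at some accessible world.
At a: s is false, [](p & s) is false, so s | [](p & s) is false.
  At a: [](p & s) requires p & s at every successor {a, c}.
    p & s fails at a, so [](p & s) is false at a.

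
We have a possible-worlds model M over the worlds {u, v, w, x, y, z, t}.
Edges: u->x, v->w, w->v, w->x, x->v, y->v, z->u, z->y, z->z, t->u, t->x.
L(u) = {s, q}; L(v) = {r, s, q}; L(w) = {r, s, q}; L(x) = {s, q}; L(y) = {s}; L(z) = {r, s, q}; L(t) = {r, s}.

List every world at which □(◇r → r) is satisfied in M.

Let φ = □(◇r → r). Evaluate φ at each world:
  u (successors {x}): φ is false.
  v (successors {w}): φ is true.
  w (successors {v, x}): φ is false.
  x (successors {v}): φ is true.
  y (successors {v}): φ is true.
  z (successors {u, y, z}): φ is false.
  t (successors {u, x}): φ is false.
For instance, at t:
  At t: □(◇r → r) requires ◇r → r at every successor {u, x}.
    ◇r → r fails at x, so □(◇r → r) is false at t.
      At x: ◇r is true, r is false, so ◇r → r is false.
Satisfying worlds: {v, x, y}

v, x, y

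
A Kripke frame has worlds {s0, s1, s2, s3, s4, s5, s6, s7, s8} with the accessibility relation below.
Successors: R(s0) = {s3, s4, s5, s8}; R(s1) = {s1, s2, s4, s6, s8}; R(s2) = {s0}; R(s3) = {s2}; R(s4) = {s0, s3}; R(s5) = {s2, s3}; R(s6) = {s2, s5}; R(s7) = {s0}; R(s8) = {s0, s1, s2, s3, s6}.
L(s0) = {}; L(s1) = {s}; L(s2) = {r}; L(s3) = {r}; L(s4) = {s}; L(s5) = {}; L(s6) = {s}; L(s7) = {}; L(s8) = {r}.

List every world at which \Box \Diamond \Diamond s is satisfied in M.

Let φ = \Box \Diamond \Diamond s. Evaluate φ at each world:
  s0 (successors {s3, s4, s5, s8}): φ is false.
  s1 (successors {s1, s2, s4, s6, s8}): φ is false.
  s2 (successors {s0}): φ is true.
  s3 (successors {s2}): φ is true.
  s4 (successors {s0, s3}): φ is false.
  s5 (successors {s2, s3}): φ is false.
  s6 (successors {s2, s5}): φ is false.
  s7 (successors {s0}): φ is true.
  s8 (successors {s0, s1, s2, s3, s6}): φ is false.
For instance, at s7:
  At s7: \Box \Diamond \Diamond s requires \Diamond \Diamond s at every successor {s0}.
      At s0: \Diamond \Diamond s requires \Diamond s at some successor in {s3, s4, s5, s8}.
        \Diamond s holds at s8, so \Diamond \Diamond s is true at s0.
  So \Box \Diamond \Diamond s is true at s7.
Satisfying worlds: {s2, s3, s7}

s2, s3, s7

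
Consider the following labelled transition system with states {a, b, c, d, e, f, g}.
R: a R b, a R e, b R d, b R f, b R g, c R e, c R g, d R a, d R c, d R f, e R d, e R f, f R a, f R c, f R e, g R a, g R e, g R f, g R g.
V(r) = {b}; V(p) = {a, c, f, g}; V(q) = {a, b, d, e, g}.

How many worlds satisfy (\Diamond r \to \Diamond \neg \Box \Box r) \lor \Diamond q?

Let φ = (\Diamond r \to \Diamond \neg \Box \Box r) \lor \Diamond q. Evaluate φ at each world:
  a (successors {b, e}): φ is true.
  b (successors {d, f, g}): φ is true.
  c (successors {e, g}): φ is true.
  d (successors {a, c, f}): φ is true.
  e (successors {d, f}): φ is true.
  f (successors {a, c, e}): φ is true.
  g (successors {a, e, f, g}): φ is true.
For instance, at c:
  At c: \Diamond r \to \Diamond \neg \Box \Box r is true, \Diamond q is true, so (\Diamond r \to \Diamond \neg \Box \Box r) \lor \Diamond q is true.
    At c: \Diamond r is false, \Diamond \neg \Box \Box r is true, so \Diamond r \to \Diamond \neg \Box \Box r is true.
      At c: \Diamond r requires r at some successor in {e, g}.
        At e: r is false.
        At g: r is false.
      So \Diamond r is false at c.
      At c: \Diamond \neg \Box \Box r requires \neg \Box \Box r at some successor in {e, g}.
        \neg \Box \Box r holds at e, so \Diamond \neg \Box \Box r is true at c.
    At c: \Diamond q requires q at some successor in {e, g}.
      q holds at e, so \Diamond q is true at c.
Satisfying worlds: {a, b, c, d, e, f, g}

7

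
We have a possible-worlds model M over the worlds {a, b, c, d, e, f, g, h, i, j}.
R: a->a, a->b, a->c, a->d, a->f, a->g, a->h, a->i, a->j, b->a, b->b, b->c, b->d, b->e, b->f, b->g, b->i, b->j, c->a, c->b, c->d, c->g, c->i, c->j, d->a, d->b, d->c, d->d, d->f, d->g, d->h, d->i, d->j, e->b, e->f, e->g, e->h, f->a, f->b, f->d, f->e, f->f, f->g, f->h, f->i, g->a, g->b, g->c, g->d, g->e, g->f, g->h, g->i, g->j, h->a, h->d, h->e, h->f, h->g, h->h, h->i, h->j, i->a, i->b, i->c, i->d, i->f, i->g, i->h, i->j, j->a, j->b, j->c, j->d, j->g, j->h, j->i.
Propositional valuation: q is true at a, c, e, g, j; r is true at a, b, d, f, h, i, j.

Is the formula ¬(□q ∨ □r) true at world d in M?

At d: □q ∨ □r is false, so ¬(□q ∨ □r) is true.
  At d: □q is false, □r is false, so □q ∨ □r is false.
    At d: □q requires q at every successor {a, b, c, d, f, g, h, i, j}.
      q fails at b, so □q is false at d.
    At d: □r requires r at every successor {a, b, c, d, f, g, h, i, j}.
      r fails at c, so □r is false at d.

Yes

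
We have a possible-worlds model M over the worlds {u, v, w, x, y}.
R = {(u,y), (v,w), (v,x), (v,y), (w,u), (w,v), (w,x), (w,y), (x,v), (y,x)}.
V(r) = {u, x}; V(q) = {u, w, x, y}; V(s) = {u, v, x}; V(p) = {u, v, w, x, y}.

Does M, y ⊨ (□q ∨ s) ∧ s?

At y: □q ∨ s is true, s is false, so (□q ∨ s) ∧ s is false.
  At y: □q is true, s is false, so □q ∨ s is true.
    At y: □q requires q at every successor {x}.
      At x: q is true.
    So □q is true at y.

No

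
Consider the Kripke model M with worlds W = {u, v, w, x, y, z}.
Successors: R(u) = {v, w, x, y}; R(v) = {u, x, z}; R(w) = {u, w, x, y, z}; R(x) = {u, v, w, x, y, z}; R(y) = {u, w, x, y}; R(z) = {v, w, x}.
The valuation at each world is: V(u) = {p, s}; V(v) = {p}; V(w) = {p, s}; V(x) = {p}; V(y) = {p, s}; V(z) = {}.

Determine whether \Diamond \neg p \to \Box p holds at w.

Recall that \Box ψ holds at a world iff ψ holds at every accessible world, and \Diamond ψ holds iff ψ holds at some accessible world.
At w: \Diamond \neg p is true, \Box p is false, so \Diamond \neg p \to \Box p is false.
  At w: \Diamond \neg p requires \neg p at some successor in {u, w, x, y, z}.
    \neg p holds at z, so \Diamond \neg p is true at w.
  At w: \Box p requires p at every successor {u, w, x, y, z}.
    p fails at z, so \Box p is false at w.

No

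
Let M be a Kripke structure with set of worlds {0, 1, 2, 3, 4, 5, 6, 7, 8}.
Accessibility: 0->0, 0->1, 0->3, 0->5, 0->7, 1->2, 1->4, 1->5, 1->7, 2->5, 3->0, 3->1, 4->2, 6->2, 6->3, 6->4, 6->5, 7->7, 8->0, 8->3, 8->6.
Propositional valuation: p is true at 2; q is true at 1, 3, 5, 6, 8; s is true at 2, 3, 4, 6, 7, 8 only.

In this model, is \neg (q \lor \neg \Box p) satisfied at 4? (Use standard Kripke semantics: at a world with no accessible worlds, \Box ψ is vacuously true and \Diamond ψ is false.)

At 4: q \lor \neg \Box p is false, so \neg (q \lor \neg \Box p) is true.
  At 4: q is false, \neg \Box p is false, so q \lor \neg \Box p is false.
    At 4: \Box p is true, so \neg \Box p is false.
      At 4: \Box p requires p at every successor {2}.
        At 2: p is true.
      So \Box p is true at 4.

Yes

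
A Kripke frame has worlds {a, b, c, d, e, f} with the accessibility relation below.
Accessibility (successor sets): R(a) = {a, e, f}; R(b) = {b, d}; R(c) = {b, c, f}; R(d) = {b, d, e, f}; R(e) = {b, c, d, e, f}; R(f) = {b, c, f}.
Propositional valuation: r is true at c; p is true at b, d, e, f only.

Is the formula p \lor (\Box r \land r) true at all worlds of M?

Recall that \Box ψ holds at a world iff ψ holds at every accessible world, and \Diamond ψ holds iff ψ holds at some accessible world.
Let φ = p \lor (\Box r \land r). Evaluate φ at each world:
  a (successors {a, e, f}): φ is false.
  b (successors {b, d}): φ is true.
  c (successors {b, c, f}): φ is false.
  d (successors {b, d, e, f}): φ is true.
  e (successors {b, c, d, e, f}): φ is true.
  f (successors {b, c, f}): φ is true.
Detail at a (counterexample):
  At a: p is false, \Box r \land r is false, so p \lor (\Box r \land r) is false.
    At a: \Box r is false, r is false, so \Box r \land r is false.
      At a: \Box r requires r at every successor {a, e, f}.
        r fails at a, so \Box r is false at a.

No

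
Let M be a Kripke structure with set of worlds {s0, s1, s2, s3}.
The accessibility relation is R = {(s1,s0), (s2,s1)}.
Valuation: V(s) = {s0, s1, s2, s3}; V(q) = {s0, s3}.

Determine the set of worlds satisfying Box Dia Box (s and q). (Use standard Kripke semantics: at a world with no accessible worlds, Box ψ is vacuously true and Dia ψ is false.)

s0, s2, s3

Recall that Box ψ holds at a world iff ψ holds at every accessible world, and Dia ψ holds iff ψ holds at some accessible world.
Let φ = Box Dia Box (s and q). Evaluate φ at each world:
  s0 (successors ∅): φ is true.
  s1 (successors {s0}): φ is false.
  s2 (successors {s1}): φ is true.
  s3 (successors ∅): φ is true.
For instance, at s1:
  At s1: Box Dia Box (s and q) requires Dia Box (s and q) at every successor {s0}.
    Dia Box (s and q) fails at s0, so Box Dia Box (s and q) is false at s1.
      At s0: no accessible worlds, so Dia Box (s and q) is false.
Satisfying worlds: {s0, s2, s3}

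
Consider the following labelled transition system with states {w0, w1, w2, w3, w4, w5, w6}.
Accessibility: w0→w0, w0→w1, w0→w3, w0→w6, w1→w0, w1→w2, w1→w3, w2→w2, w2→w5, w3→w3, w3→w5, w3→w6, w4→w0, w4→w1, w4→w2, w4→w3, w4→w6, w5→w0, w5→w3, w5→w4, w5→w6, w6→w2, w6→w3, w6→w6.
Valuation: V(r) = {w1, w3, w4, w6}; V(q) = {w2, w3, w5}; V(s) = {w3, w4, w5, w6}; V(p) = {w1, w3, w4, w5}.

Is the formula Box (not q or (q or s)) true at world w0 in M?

At w0: Box (not q or (q or s)) requires not q or (q or s) at every successor {w0, w1, w3, w6}.
  At w0: not q or (q or s) is true.
  At w1: not q or (q or s) is true.
  At w3: not q or (q or s) is true.
  At w6: not q or (q or s) is true.
So Box (not q or (q or s)) is true at w0.

Yes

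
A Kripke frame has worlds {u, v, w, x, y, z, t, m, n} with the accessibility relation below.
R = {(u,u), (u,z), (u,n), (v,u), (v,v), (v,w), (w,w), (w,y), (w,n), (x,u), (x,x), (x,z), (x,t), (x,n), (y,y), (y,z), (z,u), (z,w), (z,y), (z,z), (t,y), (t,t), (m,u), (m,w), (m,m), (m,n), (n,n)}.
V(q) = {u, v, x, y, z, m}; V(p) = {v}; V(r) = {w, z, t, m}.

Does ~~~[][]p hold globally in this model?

Let φ = ~~~[][]p. Evaluate φ at each world:
  u (successors {u, z, n}): φ is true.
  v (successors {u, v, w}): φ is true.
  w (successors {w, y, n}): φ is true.
  x (successors {u, x, z, t, n}): φ is true.
  y (successors {y, z}): φ is true.
  z (successors {u, w, y, z}): φ is true.
  t (successors {y, t}): φ is true.
  m (successors {u, w, m, n}): φ is true.
  n (successors {n}): φ is true.
For instance, at z:
  At z: ~~[][]p is false, so ~~~[][]p is true.
    At z: ~[][]p is true, so ~~[][]p is false.
      At z: [][]p is false, so ~[][]p is true.

Yes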